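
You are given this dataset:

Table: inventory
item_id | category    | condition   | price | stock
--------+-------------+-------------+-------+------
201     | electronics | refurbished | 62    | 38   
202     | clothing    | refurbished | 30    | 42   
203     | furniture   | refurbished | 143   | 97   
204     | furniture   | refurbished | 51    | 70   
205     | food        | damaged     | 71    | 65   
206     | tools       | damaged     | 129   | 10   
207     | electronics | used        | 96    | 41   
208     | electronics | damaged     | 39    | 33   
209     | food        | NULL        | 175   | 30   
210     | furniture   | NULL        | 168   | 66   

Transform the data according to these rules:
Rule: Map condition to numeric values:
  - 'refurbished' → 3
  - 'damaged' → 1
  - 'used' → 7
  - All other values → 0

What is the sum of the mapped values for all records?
22

Step 1: Apply mapping to each record
Step 2: Count by status:
  'refurbished': 4 records × 3 = 12
  'damaged': 3 records × 1 = 3
  'used': 1 records × 7 = 7
Step 3: Sum all mapped values = 22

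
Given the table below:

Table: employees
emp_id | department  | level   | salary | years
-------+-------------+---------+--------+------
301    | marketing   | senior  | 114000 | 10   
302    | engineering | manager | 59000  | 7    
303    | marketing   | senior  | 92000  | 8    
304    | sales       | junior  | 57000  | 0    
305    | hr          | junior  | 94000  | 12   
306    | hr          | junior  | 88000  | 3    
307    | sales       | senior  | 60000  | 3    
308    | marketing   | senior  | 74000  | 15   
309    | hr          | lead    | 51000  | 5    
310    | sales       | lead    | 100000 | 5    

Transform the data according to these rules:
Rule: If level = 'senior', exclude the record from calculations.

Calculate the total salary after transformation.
449000

Step 1: Identify records where level = 'senior'
Step 2: The excluded records sum to 340000
Step 3: Original total salary = 789000
Step 4: Remaining total = 789000 - 340000 = 449000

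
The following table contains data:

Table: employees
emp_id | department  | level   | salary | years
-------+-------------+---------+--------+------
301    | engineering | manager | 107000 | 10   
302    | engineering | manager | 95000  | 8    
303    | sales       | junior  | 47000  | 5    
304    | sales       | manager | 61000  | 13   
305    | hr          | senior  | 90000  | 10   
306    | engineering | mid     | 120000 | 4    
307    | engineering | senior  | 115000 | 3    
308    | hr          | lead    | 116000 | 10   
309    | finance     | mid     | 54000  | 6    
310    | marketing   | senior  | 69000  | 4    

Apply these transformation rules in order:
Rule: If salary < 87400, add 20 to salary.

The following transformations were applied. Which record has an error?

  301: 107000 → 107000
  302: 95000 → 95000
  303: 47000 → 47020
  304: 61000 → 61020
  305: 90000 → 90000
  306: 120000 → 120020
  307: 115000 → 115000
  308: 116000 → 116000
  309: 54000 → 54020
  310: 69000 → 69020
Record 306 has an error. The correct transformed value should be 120000, not 120020.

Step 1: Check each record against the rule
Step 2: Record 306 has salary = 120000
Step 3: Since 120000 >= 87400, the bonus should not have been applied
Step 4: Correct value = 120000, but claimed value = 120020
Conclusion: Record 306 has the error.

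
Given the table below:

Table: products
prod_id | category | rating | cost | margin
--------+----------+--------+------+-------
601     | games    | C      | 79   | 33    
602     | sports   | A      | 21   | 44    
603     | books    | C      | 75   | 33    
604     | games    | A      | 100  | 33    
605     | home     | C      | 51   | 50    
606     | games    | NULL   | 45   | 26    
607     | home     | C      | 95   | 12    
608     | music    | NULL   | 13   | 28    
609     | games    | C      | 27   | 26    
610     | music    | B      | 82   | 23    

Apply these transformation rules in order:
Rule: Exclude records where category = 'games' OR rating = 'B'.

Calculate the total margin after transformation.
167

Step 1: Find records where category = 'games' OR rating = 'B'
Step 2: 5 records match, summing to 141
Step 3: Original sum: 308
Step 4: Remaining sum = 308 - 141 = 167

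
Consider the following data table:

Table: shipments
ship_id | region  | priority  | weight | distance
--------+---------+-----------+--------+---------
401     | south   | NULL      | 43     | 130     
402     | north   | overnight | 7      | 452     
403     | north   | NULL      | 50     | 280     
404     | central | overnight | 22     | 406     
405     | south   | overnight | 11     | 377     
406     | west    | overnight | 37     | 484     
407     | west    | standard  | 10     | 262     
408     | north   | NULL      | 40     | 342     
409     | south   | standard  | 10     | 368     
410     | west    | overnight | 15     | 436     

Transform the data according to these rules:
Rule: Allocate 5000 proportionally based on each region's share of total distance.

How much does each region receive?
central: 573.93, north: 1518.24, south: 1236.92, west: 1670.91

Step 1: Calculate total distance = 3537
Step 2: Calculate each region's proportion:
  central: 406/3537 = 11.48% → 573.93
  north: 1074/3537 = 30.36% → 1518.24
  south: 875/3537 = 24.74% → 1236.92
  west: 1182/3537 = 33.42% → 1670.91
Step 3: Verify: sum of allocations ≈ 5000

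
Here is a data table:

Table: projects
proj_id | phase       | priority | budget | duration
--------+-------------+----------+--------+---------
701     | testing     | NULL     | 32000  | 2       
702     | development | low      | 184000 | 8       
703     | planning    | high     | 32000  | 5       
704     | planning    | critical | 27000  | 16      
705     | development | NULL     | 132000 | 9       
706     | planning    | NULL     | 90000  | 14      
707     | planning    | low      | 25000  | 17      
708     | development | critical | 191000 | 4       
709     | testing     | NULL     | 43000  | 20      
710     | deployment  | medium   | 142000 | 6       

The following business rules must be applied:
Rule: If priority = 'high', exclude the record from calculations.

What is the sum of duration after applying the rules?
96

Step 1: Identify records where priority = 'high'
Step 2: The excluded records sum to 5
Step 3: Original total duration = 101
Step 4: Remaining total = 101 - 5 = 96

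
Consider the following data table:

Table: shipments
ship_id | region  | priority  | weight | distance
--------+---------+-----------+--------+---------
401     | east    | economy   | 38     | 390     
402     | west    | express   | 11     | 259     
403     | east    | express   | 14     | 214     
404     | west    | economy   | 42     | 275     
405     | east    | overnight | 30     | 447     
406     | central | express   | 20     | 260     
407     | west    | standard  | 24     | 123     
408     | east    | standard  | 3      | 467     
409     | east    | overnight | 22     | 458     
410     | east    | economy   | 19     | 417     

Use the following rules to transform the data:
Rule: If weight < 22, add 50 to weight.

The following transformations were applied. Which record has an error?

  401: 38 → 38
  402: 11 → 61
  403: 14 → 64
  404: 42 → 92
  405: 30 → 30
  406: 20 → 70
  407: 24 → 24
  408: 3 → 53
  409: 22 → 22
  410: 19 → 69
Record 404 has an error. The correct transformed value should be 42, not 92.

Step 1: Check each record against the rule
Step 2: Record 404 has weight = 42
Step 3: Since 42 >= 22, the bonus should not have been applied
Step 4: Correct value = 42, but claimed value = 92
Conclusion: Record 404 has the error.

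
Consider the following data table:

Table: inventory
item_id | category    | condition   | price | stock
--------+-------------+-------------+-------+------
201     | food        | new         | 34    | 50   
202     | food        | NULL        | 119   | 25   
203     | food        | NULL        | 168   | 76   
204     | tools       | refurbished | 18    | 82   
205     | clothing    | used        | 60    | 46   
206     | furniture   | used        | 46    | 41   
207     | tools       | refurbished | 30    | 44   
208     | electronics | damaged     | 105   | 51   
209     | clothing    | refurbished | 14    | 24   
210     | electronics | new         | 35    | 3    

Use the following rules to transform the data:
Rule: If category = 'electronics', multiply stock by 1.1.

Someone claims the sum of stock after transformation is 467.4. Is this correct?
No, the correct result is 447.4.

Step 1: Calculate the correct sum after transformation
Step 2: Apply multiplier 1.1 to records where category = 'electronics'
Step 3: Correct result = 447.4
Step 4: Claimed result = 467.4
Step 5: 447.4 ≠ 467.4
Conclusion: The claimed result is incorrect. The correct answer is 447.4.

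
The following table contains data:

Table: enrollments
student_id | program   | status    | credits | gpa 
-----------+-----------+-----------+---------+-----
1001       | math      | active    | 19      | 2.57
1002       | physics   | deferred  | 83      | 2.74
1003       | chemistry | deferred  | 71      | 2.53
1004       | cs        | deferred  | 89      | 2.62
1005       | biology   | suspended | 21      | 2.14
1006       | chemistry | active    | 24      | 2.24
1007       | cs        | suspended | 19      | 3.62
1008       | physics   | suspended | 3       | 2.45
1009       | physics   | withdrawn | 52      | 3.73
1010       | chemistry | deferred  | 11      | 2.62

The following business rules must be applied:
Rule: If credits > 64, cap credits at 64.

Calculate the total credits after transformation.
341

Step 1: 3 records have credits > 64
Step 2: These records originally summed to 243
Step 3: After capping: 3 × 64 = 192
Step 4: Unaffected records sum: 149
Step 5: Final sum = 192 + 149 = 341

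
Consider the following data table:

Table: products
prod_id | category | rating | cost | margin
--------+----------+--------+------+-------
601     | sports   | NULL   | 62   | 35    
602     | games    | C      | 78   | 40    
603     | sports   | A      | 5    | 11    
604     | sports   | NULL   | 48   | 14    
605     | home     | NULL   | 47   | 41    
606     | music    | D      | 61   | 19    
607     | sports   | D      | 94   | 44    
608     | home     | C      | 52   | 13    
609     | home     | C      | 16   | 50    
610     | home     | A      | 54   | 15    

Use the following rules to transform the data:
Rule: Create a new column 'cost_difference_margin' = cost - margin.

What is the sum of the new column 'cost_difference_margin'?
235

Step 1: For each record, compute cost - margin
Example calculations:
  62 - 35 = 27
  78 - 40 = 38
  5 - 11 = -6
  ...
Step 2: Sum all derived values
Step 3: Total = 235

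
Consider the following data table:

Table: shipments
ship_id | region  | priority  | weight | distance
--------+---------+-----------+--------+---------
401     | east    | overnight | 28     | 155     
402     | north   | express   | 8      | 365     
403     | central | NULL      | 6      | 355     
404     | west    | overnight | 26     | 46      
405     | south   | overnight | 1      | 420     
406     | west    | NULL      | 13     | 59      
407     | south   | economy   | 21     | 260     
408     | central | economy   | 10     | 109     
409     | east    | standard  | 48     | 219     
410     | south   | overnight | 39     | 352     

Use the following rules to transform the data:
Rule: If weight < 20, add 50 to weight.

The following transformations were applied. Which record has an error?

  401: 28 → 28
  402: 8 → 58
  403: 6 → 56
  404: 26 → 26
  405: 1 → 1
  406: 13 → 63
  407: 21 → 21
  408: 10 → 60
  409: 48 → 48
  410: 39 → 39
Record 405 has an error. The correct transformed value should be 51, not 1.

Step 1: Check each record against the rule
Step 2: Record 405 has weight = 1
Step 3: Since 1 < 20, the bonus should have been applied
Step 4: Correct value = 51, but claimed value = 1
Conclusion: Record 405 has the error.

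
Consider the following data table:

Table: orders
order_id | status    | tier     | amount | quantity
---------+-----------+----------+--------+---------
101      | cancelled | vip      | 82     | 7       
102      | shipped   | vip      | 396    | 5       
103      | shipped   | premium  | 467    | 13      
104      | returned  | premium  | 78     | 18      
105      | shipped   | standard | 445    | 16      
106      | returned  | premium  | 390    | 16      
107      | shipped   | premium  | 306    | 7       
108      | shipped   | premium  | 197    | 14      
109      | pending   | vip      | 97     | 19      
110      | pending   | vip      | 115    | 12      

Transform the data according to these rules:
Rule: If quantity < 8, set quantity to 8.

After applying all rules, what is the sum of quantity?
132

Step 1: 3 records have quantity < 8
Step 2: These records originally summed to 19
Step 3: After setting to minimum: 3 × 8 = 24
Step 4: Unaffected records sum: 108
Step 5: Final sum = 24 + 108 = 132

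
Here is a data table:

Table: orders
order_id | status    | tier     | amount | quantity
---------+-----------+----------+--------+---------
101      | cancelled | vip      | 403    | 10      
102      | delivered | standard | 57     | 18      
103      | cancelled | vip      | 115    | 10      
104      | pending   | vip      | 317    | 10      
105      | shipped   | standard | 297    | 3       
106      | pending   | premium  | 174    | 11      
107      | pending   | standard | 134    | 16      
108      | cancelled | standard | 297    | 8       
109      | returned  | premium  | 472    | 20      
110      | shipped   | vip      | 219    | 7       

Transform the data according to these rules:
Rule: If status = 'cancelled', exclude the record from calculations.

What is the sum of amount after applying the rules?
1670

Step 1: Identify records where status = 'cancelled'
Step 2: The excluded records sum to 815
Step 3: Original total amount = 2485
Step 4: Remaining total = 2485 - 815 = 1670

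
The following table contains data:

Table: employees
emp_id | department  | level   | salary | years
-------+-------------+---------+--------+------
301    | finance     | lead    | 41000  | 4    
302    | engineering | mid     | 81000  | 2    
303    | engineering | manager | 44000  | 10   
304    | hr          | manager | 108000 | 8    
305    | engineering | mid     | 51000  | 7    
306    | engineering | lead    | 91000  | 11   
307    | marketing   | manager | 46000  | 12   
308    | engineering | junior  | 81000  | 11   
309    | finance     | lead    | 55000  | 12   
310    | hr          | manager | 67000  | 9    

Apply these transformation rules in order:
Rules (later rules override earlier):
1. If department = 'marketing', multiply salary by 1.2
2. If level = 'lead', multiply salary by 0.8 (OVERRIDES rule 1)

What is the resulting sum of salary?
636800.0

Step 1: Rule 2 takes priority for records with level = 'lead'
  - 3 records: 187000 × 0.8 = 149600.0
Step 2: Rule 1 applies to remaining records with department = 'marketing'
  - 1 records: 46000 × 1.2 = 55200.0
Step 3: Other records unchanged: 432000
Step 4: Final sum = 149600.0 + 55200.0 + 432000 = 636800.0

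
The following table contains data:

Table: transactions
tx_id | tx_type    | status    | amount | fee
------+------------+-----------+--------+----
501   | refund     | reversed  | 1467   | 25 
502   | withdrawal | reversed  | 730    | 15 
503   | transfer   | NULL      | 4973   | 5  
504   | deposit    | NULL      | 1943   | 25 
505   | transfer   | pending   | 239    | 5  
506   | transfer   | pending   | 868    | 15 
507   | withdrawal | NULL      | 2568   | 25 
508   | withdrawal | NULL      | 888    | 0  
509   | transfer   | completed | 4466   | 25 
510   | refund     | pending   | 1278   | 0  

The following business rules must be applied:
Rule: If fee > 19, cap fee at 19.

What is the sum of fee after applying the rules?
116

Step 1: 4 records have fee > 19
Step 2: These records originally summed to 100
Step 3: After capping: 4 × 19 = 76
Step 4: Unaffected records sum: 40
Step 5: Final sum = 76 + 40 = 116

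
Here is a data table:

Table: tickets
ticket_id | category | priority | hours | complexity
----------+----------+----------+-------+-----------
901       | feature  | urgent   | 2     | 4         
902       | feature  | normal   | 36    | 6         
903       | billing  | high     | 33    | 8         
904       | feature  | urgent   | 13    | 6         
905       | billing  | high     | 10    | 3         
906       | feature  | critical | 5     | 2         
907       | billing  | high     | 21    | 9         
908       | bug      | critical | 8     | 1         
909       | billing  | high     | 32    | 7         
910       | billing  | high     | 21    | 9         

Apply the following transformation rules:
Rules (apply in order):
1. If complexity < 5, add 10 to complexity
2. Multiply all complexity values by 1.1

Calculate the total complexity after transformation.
104.5

Step 1: Apply Rule 1 - Add 10 to records with complexity < 5
  - 4 records affected: 10 + (4 × 10) = 50
  - Unaffected records: 45
  - Sum after Rule 1: 95
Step 2: Apply Rule 2 - Multiply all by 1.1
  - 95 × 1.1 = 104.5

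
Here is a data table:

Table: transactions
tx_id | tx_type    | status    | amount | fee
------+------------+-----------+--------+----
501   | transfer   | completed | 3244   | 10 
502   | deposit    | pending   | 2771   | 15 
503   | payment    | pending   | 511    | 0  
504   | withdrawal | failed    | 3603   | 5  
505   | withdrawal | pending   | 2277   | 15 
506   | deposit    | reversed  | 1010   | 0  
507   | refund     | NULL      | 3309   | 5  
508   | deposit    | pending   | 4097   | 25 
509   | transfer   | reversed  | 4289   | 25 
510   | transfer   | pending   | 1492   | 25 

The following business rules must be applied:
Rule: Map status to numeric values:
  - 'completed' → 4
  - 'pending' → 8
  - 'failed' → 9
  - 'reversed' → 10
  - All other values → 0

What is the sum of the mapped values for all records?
73

Step 1: Apply mapping to each record
Step 2: Count by status:
  'completed': 1 records × 4 = 4
  'pending': 5 records × 8 = 40
  'failed': 1 records × 9 = 9
  'reversed': 2 records × 10 = 20
Step 3: Sum all mapped values = 73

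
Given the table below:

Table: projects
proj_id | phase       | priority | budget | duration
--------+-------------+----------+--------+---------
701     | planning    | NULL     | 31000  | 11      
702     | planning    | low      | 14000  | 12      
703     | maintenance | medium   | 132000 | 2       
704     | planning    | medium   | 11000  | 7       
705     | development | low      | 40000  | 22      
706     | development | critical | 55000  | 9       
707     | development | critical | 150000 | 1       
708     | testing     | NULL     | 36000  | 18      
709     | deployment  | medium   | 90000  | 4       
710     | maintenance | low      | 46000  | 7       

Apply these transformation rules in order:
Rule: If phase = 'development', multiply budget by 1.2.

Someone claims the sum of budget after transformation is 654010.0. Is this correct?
No, the correct result is 654000.0.

Step 1: Calculate the correct sum after transformation
Step 2: Apply multiplier 1.2 to records where phase = 'development'
Step 3: Correct result = 654000.0
Step 4: Claimed result = 654010.0
Step 5: 654000.0 ≠ 654010.0
Conclusion: The claimed result is incorrect. The correct answer is 654000.0.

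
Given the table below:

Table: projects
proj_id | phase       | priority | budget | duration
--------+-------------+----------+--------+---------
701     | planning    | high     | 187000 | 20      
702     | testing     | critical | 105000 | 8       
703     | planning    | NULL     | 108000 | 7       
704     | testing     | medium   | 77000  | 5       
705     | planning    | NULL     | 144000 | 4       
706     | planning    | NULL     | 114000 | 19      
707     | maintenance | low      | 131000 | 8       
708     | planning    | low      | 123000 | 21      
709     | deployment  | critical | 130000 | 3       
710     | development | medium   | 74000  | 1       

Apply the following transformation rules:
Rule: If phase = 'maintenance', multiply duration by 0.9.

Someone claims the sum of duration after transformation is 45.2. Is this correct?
No, the correct result is 95.2.

Step 1: Calculate the correct sum after transformation
Step 2: Apply multiplier 0.9 to records where phase = 'maintenance'
Step 3: Correct result = 95.2
Step 4: Claimed result = 45.2
Step 5: 95.2 ≠ 45.2
Conclusion: The claimed result is incorrect. The correct answer is 95.2.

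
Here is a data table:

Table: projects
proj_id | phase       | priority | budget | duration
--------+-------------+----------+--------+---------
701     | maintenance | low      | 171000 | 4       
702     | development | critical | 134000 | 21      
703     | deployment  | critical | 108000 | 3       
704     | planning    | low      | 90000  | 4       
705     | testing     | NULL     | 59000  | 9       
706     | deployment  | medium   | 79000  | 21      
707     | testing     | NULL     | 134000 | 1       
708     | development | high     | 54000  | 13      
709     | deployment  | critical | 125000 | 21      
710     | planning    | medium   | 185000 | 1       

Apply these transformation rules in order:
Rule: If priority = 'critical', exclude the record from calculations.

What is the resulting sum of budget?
772000

Step 1: Identify records where priority = 'critical'
Step 2: The excluded records sum to 367000
Step 3: Original total budget = 1139000
Step 4: Remaining total = 1139000 - 367000 = 772000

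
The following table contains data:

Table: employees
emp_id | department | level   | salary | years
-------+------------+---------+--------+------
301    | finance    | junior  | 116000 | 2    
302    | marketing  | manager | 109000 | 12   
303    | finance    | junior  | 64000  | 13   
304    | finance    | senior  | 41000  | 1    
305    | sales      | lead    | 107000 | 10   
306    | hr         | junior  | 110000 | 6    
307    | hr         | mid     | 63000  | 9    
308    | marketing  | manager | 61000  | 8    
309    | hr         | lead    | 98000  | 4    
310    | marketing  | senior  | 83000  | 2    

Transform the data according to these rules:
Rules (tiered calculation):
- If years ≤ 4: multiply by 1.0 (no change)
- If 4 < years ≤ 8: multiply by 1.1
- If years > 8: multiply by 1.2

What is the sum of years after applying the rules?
77.2

Step 1: Tier 1 (years ≤ 4): 4 records, sum = 9 × 1.0 = 9.0
Step 2: Tier 2 (4 < years ≤ 8): 2 records, sum = 14 × 1.1 = 15.4
Step 3: Tier 3 (years > 8): 4 records, sum = 44 × 1.2 = 52.8
Step 4: Final sum = 9.0 + 15.4 + 52.8 = 77.2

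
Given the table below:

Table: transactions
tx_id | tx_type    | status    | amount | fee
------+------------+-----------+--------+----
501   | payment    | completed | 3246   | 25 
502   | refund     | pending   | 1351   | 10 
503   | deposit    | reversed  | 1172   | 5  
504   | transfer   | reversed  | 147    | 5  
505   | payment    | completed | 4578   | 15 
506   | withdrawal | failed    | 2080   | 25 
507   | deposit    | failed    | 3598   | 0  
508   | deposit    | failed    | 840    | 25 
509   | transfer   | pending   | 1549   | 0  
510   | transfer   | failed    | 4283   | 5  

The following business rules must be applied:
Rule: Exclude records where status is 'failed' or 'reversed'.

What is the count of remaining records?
4

Step 1: Count records to exclude
  - 4 (failed) + 2 (reversed) = 6 records
Step 2: Total records: 10
Step 3: Remaining = 10 - 6 = 4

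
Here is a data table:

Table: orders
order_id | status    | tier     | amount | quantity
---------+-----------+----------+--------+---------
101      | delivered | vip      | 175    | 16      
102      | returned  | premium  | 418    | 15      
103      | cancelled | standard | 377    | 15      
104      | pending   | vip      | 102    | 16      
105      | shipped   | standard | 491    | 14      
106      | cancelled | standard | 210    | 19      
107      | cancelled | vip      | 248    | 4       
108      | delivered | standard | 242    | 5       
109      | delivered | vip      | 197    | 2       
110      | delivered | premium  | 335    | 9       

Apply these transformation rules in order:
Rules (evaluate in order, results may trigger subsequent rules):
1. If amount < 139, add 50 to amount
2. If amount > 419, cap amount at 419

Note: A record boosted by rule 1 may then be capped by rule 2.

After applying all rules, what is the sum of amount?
2773

Step 1: Apply rule 1 to records with amount < 139
  - 1 records get bonus of 50
  - Of these, 0 records then exceed 419 and get capped
Step 2: Apply rule 2 to records with amount > 419
  - 1 records (original) are capped
Step 3: Calculate final sum = 2773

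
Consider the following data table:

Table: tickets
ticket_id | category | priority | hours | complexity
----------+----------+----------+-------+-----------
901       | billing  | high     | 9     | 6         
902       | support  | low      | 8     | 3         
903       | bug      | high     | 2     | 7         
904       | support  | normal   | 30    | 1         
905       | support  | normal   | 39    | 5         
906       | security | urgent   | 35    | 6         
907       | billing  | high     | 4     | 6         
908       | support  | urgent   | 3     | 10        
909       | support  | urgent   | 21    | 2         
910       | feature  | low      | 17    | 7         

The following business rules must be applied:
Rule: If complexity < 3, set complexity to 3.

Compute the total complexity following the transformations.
56

Step 1: 2 records have complexity < 3
Step 2: These records originally summed to 3
Step 3: After setting to minimum: 2 × 3 = 6
Step 4: Unaffected records sum: 50
Step 5: Final sum = 6 + 50 = 56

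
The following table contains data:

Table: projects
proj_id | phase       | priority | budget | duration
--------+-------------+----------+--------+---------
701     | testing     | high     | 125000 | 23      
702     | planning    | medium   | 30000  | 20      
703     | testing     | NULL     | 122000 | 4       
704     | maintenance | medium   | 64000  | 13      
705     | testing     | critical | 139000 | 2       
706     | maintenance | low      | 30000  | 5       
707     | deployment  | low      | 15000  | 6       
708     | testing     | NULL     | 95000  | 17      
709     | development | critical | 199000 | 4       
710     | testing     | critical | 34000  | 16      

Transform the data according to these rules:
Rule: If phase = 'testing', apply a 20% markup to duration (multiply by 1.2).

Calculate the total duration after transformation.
122.4

Step 1: Records with phase = 'testing' have total duration = 62
Step 2: Apply multiplier: 62 × 1.2 = 74.4
Step 3: Other records total: 48
Step 4: Final sum = 74.4 + 48 = 122.4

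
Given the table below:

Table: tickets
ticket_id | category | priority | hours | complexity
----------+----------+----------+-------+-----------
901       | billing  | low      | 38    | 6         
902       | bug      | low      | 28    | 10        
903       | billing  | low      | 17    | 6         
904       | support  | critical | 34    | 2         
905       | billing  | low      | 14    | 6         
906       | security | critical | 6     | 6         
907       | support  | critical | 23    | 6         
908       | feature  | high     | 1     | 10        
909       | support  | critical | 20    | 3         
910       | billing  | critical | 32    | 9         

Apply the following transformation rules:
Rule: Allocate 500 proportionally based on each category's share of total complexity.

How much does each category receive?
billing: 210.94, bug: 78.12, feature: 78.12, security: 46.88, support: 85.94

Step 1: Calculate total complexity = 64
Step 2: Calculate each category's proportion:
  billing: 27/64 = 42.19% → 210.94
  bug: 10/64 = 15.62% → 78.12
  feature: 10/64 = 15.62% → 78.12
  security: 6/64 = 9.38% → 46.88
  support: 11/64 = 17.19% → 85.94
Step 3: Verify: sum of allocations ≈ 500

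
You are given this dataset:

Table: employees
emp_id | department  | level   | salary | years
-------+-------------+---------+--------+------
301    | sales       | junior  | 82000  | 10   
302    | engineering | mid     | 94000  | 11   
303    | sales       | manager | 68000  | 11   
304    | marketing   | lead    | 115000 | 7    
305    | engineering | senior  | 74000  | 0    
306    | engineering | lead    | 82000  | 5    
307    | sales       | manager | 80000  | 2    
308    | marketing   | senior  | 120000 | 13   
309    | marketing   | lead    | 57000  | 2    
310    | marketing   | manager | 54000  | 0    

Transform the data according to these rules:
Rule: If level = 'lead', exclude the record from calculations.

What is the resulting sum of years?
47

Step 1: Identify records where level = 'lead'
Step 2: The excluded records sum to 14
Step 3: Original total years = 61
Step 4: Remaining total = 61 - 14 = 47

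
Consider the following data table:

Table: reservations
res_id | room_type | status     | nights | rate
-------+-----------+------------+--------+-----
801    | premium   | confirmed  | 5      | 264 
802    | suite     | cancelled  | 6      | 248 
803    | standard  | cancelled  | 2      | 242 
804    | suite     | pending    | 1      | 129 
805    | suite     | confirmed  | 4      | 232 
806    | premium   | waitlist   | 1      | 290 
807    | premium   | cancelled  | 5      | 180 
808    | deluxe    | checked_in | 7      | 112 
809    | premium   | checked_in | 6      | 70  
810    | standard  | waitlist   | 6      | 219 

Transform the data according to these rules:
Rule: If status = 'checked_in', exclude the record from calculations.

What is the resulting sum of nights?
30

Step 1: Identify records where status = 'checked_in'
Step 2: The excluded records sum to 13
Step 3: Original total nights = 43
Step 4: Remaining total = 43 - 13 = 30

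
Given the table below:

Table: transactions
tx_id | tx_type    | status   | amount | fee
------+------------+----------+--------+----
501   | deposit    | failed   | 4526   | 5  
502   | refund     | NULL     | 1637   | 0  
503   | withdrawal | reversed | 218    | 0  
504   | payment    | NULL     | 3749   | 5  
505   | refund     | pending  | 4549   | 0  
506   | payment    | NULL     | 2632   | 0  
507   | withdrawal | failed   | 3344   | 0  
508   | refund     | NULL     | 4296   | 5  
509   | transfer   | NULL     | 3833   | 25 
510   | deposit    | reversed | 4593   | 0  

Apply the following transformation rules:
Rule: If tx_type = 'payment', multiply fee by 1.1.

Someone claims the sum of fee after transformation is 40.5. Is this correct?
Yes, the result is correct.

Step 1: Calculate the correct sum after transformation
Step 2: Apply multiplier 1.1 to records where tx_type = 'payment'
Step 3: Correct result = 40.5
Step 4: Claimed result = 40.5
Step 5: 40.5 = 40.5 ✓
Conclusion: The claimed result is correct.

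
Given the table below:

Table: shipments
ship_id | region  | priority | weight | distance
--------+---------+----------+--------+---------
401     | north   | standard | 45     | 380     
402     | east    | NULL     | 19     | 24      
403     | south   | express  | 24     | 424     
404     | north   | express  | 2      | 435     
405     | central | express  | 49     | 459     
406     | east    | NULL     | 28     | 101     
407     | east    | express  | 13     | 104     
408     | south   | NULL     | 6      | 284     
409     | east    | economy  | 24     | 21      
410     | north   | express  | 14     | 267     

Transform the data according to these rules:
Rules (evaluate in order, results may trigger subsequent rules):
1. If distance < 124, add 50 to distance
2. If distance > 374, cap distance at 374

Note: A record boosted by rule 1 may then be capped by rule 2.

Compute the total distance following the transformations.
2497

Step 1: Apply rule 1 to records with distance < 124
  - 4 records get bonus of 50
  - Of these, 0 records then exceed 374 and get capped
Step 2: Apply rule 2 to records with distance > 374
  - 4 records (original) are capped
Step 3: Calculate final sum = 2497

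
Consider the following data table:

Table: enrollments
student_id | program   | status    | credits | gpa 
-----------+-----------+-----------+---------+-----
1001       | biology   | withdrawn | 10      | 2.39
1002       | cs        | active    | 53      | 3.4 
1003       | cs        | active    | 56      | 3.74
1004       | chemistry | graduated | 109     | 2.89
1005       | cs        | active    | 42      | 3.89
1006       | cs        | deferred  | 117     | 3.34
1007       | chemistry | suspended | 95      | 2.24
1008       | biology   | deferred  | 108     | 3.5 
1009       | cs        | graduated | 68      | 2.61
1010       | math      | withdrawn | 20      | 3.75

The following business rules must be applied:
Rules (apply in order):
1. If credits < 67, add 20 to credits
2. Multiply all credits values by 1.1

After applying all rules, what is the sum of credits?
855.8

Step 1: Apply Rule 1 - Add 20 to records with credits < 67
  - 5 records affected: 181 + (5 × 20) = 281
  - Unaffected records: 497
  - Sum after Rule 1: 778
Step 2: Apply Rule 2 - Multiply all by 1.1
  - 778 × 1.1 = 855.8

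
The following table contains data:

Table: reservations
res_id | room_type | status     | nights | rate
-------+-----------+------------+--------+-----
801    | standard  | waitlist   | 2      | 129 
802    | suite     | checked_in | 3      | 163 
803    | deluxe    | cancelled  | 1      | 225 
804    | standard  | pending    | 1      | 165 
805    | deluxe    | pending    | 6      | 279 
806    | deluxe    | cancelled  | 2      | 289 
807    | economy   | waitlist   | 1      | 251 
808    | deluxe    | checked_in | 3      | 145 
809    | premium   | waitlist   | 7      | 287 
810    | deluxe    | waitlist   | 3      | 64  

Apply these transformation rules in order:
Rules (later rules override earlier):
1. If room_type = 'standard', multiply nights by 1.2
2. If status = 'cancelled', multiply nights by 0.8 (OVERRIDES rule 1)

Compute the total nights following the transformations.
29.0

Step 1: Rule 2 takes priority for records with status = 'cancelled'
  - 2 records: 3 × 0.8 = 2.4
Step 2: Rule 1 applies to remaining records with room_type = 'standard'
  - 2 records: 3 × 1.2 = 3.6
Step 3: Other records unchanged: 23
Step 4: Final sum = 2.4 + 3.6 + 23 = 29.0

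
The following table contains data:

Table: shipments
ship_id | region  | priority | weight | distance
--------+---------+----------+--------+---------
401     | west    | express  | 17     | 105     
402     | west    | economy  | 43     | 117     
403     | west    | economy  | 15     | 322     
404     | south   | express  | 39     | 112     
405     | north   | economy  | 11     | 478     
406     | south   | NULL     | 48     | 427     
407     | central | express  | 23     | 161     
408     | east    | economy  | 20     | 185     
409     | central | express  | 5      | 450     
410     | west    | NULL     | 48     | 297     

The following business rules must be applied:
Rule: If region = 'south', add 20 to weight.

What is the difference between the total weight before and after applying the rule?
40

Step 1: Original sum of weight = 269
Step 2: 2 records have region = 'south'
Step 3: Each affected record changes by 20
Step 4: Total change = 2 × 20 = 40
Step 5: New sum = 269 + 40 = 309
Step 6: Difference = |309 - 269| = 40
        (Sum increased by 40)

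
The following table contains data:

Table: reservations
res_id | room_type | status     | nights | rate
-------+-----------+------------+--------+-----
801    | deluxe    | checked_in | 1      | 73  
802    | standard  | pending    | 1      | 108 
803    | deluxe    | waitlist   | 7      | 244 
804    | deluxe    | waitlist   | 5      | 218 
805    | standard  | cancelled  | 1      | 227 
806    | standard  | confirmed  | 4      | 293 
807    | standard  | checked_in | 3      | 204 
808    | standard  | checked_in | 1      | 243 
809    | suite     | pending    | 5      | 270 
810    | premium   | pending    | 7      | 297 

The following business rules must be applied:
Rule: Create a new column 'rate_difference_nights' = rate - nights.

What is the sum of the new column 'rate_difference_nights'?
2142

Step 1: For each record, compute rate - nights
Example calculations:
  73 - 1 = 72
  108 - 1 = 107
  244 - 7 = 237
  ...
Step 2: Sum all derived values
Step 3: Total = 2142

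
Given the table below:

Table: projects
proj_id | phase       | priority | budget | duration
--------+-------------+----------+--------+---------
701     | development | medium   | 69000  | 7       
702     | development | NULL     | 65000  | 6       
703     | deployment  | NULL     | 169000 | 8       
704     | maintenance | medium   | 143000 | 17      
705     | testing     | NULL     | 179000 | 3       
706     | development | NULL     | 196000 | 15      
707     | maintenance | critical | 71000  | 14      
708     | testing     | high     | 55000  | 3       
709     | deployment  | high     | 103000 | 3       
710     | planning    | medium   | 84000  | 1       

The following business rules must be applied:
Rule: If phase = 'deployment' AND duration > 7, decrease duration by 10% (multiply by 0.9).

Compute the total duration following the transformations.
76.2

Step 1: Find records where phase = 'deployment' AND duration > 7
Step 2: 1 records match, summing to 8
Step 3: After multiplier: 8 × 0.9 = 7.2
Step 4: Unaffected records sum: 69
Step 5: Final sum = 7.2 + 69 = 76.2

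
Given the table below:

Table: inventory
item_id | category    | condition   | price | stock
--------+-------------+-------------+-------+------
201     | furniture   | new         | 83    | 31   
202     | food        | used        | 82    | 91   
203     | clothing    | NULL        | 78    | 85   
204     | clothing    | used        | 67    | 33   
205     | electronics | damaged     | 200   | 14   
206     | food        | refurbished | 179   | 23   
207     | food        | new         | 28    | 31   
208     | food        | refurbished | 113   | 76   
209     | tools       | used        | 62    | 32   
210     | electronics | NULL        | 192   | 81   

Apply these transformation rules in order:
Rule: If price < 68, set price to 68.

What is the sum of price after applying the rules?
1131

Step 1: 3 records have price < 68
Step 2: These records originally summed to 157
Step 3: After setting to minimum: 3 × 68 = 204
Step 4: Unaffected records sum: 927
Step 5: Final sum = 204 + 927 = 1131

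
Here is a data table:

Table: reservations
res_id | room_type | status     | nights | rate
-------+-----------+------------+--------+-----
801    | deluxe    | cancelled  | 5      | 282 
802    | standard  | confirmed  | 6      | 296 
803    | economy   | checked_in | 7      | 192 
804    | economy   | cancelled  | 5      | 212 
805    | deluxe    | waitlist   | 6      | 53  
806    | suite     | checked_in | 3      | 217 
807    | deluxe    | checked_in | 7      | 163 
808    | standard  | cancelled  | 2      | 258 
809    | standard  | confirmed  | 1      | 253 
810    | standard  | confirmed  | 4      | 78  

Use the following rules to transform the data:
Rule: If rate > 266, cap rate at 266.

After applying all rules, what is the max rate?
266

Step 1: Original maximum rate = 296
Step 2: Apply cap at 266
Step 3: 2 records had rate > 266 and were capped
Step 4: Maximum after transformation = 266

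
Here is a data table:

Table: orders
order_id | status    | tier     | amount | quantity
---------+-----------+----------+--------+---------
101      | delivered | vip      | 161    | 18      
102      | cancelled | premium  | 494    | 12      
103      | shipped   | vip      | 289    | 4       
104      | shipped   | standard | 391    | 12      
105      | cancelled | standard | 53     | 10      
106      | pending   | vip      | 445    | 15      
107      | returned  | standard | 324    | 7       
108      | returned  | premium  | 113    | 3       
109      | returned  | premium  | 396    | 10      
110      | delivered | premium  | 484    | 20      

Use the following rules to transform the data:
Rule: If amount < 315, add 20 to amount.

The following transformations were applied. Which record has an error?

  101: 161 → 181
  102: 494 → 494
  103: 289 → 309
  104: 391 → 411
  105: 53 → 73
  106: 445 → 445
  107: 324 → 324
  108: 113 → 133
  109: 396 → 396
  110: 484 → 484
Record 104 has an error. The correct transformed value should be 391, not 411.

Step 1: Check each record against the rule
Step 2: Record 104 has amount = 391
Step 3: Since 391 >= 315, the bonus should not have been applied
Step 4: Correct value = 391, but claimed value = 411
Conclusion: Record 104 has the error.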